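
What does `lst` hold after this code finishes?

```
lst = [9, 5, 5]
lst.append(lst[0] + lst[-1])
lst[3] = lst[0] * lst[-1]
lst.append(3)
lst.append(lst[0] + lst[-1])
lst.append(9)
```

[9, 5, 5, 126, 3, 12, 9]

append lst[0]+lst[-1] = 9+5 = 14 → [9, 5, 5, 14]
lst[3] = lst[0]*lst[-1] = 9*14 = 126 → [9, 5, 5, 126]
append 3 → [9, 5, 5, 126, 3]
append lst[0]+lst[-1] = 9+3 = 12 → [9, 5, 5, 126, 3, 12]
append 9 → [9, 5, 5, 126, 3, 12, 9]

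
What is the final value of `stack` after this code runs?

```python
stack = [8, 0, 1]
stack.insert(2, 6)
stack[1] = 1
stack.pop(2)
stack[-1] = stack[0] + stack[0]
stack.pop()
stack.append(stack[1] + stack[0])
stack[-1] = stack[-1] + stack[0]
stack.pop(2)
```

[8, 1]

insert 6 at 2 → [8, 0, 6, 1]
stack[1] = 1 → [8, 1, 6, 1]
pop(2) removes 6 → [8, 1, 1]
stack[-1] = stack[0]+stack[0] = 8+8 = 16 → [8, 1, 16]
pop() removes 16 → [8, 1]
append stack[1]+stack[0] = 1+8 = 9 → [8, 1, 9]
stack[-1] = stack[-1]+stack[0] = 9+8 = 17 → [8, 1, 17]
pop(2) removes 17 → [8, 1]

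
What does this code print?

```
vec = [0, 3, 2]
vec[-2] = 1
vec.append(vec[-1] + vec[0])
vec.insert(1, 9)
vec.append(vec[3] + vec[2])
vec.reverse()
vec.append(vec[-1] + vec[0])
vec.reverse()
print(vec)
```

vec[-2] = 1 → [0, 1, 2]
append vec[-1]+vec[0] = 2+0 = 2 → [0, 1, 2, 2]
insert 9 at 1 → [0, 9, 1, 2, 2]
append vec[3]+vec[2] = 2+1 = 3 → [0, 9, 1, 2, 2, 3]
reverse → [3, 2, 2, 1, 9, 0]
append vec[-1]+vec[0] = 0+3 = 3 → [3, 2, 2, 1, 9, 0, 3]
reverse → [3, 0, 9, 1, 2, 2, 3]

[3, 0, 9, 1, 2, 2, 3]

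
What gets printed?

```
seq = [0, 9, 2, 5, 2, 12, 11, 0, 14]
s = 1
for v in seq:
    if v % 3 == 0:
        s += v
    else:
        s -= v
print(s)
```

v=0: %3==0, s = 1+0 = 1
v=9: %3==0, s = 1+9 = 10
v=2: not %3==0, s = 10-2 = 8
v=5: not %3==0, s = 8-5 = 3
v=2: not %3==0, s = 3-2 = 1
v=12: %3==0, s = 1+12 = 13
v=11: not %3==0, s = 13-11 = 2
v=0: %3==0, s = 2+0 = 2
v=14: not %3==0, s = 2-14 = -12

-12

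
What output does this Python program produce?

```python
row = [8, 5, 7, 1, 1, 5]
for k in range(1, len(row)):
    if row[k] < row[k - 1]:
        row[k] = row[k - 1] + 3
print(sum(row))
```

k=1: 5<8, row[1] = 8+3 = 11 → [8, 11, 7, 1, 1, 5]
k=2: 7<11, row[2] = 11+3 = 14 → [8, 11, 14, 1, 1, 5]
k=3: 1<14, row[3] = 14+3 = 17 → [8, 11, 14, 17, 1, 5]
k=4: 1<17, row[4] = 17+3 = 20 → [8, 11, 14, 17, 20, 5]
k=5: 5<20, row[5] = 20+3 = 23 → [8, 11, 14, 17, 20, 23]
sum = 93

93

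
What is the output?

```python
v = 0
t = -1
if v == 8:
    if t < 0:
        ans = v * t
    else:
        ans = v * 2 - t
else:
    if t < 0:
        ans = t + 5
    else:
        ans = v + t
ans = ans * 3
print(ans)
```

12

v=0, t=-1
v == 8 is False; t < 0 is True
→ ans = t + 5 = 4
ans = 4*3 = 12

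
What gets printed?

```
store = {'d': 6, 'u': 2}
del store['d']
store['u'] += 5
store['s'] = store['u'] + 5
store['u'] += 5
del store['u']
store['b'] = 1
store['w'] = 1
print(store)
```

del 'd' → {'u': 2}
store['u'] = 2+5 = 7 → {'u': 7}
store['s'] = store['u']+5 = 12 → {'u': 7, 's': 12}
store['u'] = 7+5 = 12 → {'u': 12, 's': 12}
del 'u' → {'s': 12}
store['b'] = 1 → {'s': 12, 'b': 1}
store['w'] = 1 → {'s': 12, 'b': 1, 'w': 1}

{'s': 12, 'b': 1, 'w': 1}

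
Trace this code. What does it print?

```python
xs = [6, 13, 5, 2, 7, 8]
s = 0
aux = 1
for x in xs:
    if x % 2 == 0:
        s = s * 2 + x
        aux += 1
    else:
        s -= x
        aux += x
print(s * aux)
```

-1450

x=6: even, s = 0*2+6 = 6; aux=2
x=13: not even, s = 6-13 = -7; aux=15
x=5: not even, s = (-7)-5 = -12; aux=20
x=2: even, s = (-12)*2+2 = -22; aux=21
x=7: not even, s = (-22)-7 = -29; aux=28
x=8: even, s = (-29)*2+8 = -50; aux=29
s*aux = (-50)*29 = -1450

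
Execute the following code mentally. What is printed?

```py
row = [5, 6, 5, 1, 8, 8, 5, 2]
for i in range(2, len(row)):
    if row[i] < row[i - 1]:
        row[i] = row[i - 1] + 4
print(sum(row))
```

i=2: 5<6, row[2] = 6+4 = 10 → [5, 6, 10, 1, 8, 8, 5, 2]
i=3: 1<10, row[3] = 10+4 = 14 → [5, 6, 10, 14, 8, 8, 5, 2]
i=4: 8<14, row[4] = 14+4 = 18 → [5, 6, 10, 14, 18, 8, 5, 2]
i=5: 8<18, row[5] = 18+4 = 22 → [5, 6, 10, 14, 18, 22, 5, 2]
i=6: 5<22, row[6] = 22+4 = 26 → [5, 6, 10, 14, 18, 22, 26, 2]
i=7: 2<26, row[7] = 26+4 = 30 → [5, 6, 10, 14, 18, 22, 26, 30]
sum = 131

131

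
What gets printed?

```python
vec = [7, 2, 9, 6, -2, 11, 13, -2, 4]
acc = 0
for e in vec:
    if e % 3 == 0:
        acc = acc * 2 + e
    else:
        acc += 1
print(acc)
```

37

e=7: not %3==0, acc = 0+1 = 1
e=2: not %3==0, acc = 1+1 = 2
e=9: %3==0, acc = 2*2+9 = 13
e=6: %3==0, acc = 13*2+6 = 32
e=-2: not %3==0, acc = 32+1 = 33
e=11: not %3==0, acc = 33+1 = 34
e=13: not %3==0, acc = 34+1 = 35
e=-2: not %3==0, acc = 35+1 = 36
e=4: not %3==0, acc = 36+1 = 37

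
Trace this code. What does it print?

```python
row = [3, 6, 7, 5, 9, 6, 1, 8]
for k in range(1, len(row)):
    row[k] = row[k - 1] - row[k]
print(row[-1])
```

k=1: row[1] = 3-6 = -3 → [3, -3, 7, 5, 9, 6, 1, 8]
k=2: row[2] = (-3)-7 = -10 → [3, -3, -10, 5, 9, 6, 1, 8]
k=3: row[3] = (-10)-5 = -15 → [3, -3, -10, -15, 9, 6, 1, 8]
k=4: row[4] = (-15)-9 = -24 → [3, -3, -10, -15, -24, 6, 1, 8]
k=5: row[5] = (-24)-6 = -30 → [3, -3, -10, -15, -24, -30, 1, 8]
k=6: row[6] = (-30)-1 = -31 → [3, -3, -10, -15, -24, -30, -31, 8]
k=7: row[7] = (-31)-8 = -39 → [3, -3, -10, -15, -24, -30, -31, -39]

-39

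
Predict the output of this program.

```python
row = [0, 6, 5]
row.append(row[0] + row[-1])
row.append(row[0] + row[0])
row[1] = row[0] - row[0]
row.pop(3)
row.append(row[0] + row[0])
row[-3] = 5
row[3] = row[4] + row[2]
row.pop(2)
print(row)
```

[0, 0, 5, 0]

append row[0]+row[-1] = 0+5 = 5 → [0, 6, 5, 5]
append row[0]+row[0] = 0+0 = 0 → [0, 6, 5, 5, 0]
row[1] = row[0]-row[0] = 0-0 = 0 → [0, 0, 5, 5, 0]
pop(3) removes 5 → [0, 0, 5, 0]
append row[0]+row[0] = 0+0 = 0 → [0, 0, 5, 0, 0]
row[-3] = 5 → [0, 0, 5, 0, 0]
row[3] = row[4]+row[2] = 0+5 = 5 → [0, 0, 5, 5, 0]
pop(2) removes 5 → [0, 0, 5, 0]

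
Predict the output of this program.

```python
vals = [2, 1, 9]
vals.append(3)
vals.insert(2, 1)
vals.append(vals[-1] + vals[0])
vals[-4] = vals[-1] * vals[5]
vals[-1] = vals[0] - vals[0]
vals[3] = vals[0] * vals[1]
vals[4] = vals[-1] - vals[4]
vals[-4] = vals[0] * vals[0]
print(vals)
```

[2, 1, 4, 2, -3, 0]

append 3 → [2, 1, 9, 3]
insert 1 at 2 → [2, 1, 1, 9, 3]
append vals[-1]+vals[0] = 3+2 = 5 → [2, 1, 1, 9, 3, 5]
vals[-4] = vals[-1]*vals[5] = 5*5 = 25 → [2, 1, 25, 9, 3, 5]
vals[-1] = vals[0]-vals[0] = 2-2 = 0 → [2, 1, 25, 9, 3, 0]
vals[3] = vals[0]*vals[1] = 2*1 = 2 → [2, 1, 25, 2, 3, 0]
vals[4] = vals[-1]-vals[4] = 0-3 = -3 → [2, 1, 25, 2, -3, 0]
vals[-4] = vals[0]*vals[0] = 2*2 = 4 → [2, 1, 4, 2, -3, 0]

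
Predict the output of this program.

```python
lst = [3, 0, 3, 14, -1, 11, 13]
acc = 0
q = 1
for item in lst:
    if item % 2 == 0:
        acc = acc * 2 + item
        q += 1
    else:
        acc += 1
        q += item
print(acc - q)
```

-9

item=3: not even, acc = 0+1 = 1; q=4
item=0: even, acc = 1*2+0 = 2; q=5
item=3: not even, acc = 2+1 = 3; q=8
item=14: even, acc = 3*2+14 = 20; q=9
item=-1: not even, acc = 20+1 = 21; q=8
item=11: not even, acc = 21+1 = 22; q=19
item=13: not even, acc = 22+1 = 23; q=32
acc-q = 23-32 = -9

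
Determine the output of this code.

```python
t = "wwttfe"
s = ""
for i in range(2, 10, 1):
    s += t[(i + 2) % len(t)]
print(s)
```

i=2: add t[4]='f' → 'f'
i=3: add t[5]='e' → 'fe'
i=4: add t[0]='w' → 'few'
i=5: add t[1]='w' → 'feww'
i=6: add t[2]='t' → 'fewwt'
i=7: add t[3]='t' → 'fewwtt'
i=8: add t[4]='f' → 'fewwttf'
i=9: add t[5]='e' → 'fewwttfe'

fewwttfe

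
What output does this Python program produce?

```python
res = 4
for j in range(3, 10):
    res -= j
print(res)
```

j=3: res = 4-3 = 1
j=4: res = 1-4 = -3
j=5: res = (-3)-5 = -8
j=6: res = (-8)-6 = -14
j=7: res = (-14)-7 = -21
j=8: res = (-21)-8 = -29
j=9: res = (-29)-9 = -38

-38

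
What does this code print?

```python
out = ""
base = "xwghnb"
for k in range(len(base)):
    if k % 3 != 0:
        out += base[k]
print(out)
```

wgnb

k=0: skip
k=1: add 'w' → 'w'
k=2: add 'g' → 'wg'
k=3: skip
k=4: add 'n' → 'wgn'
k=5: add 'b' → 'wgnb'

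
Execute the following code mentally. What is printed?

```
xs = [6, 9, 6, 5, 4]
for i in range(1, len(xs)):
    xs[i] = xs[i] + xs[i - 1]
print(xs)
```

i=1: xs[1] = 9+6 = 15 → [6, 15, 6, 5, 4]
i=2: xs[2] = 6+15 = 21 → [6, 15, 21, 5, 4]
i=3: xs[3] = 5+21 = 26 → [6, 15, 21, 26, 4]
i=4: xs[4] = 4+26 = 30 → [6, 15, 21, 26, 30]

[6, 15, 21, 26, 30]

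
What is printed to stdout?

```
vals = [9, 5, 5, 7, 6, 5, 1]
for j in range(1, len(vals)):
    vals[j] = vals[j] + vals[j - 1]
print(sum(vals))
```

j=1: vals[1] = 5+9 = 14 → [9, 14, 5, 7, 6, 5, 1]
j=2: vals[2] = 5+14 = 19 → [9, 14, 19, 7, 6, 5, 1]
j=3: vals[3] = 7+19 = 26 → [9, 14, 19, 26, 6, 5, 1]
j=4: vals[4] = 6+26 = 32 → [9, 14, 19, 26, 32, 5, 1]
j=5: vals[5] = 5+32 = 37 → [9, 14, 19, 26, 32, 37, 1]
j=6: vals[6] = 1+37 = 38 → [9, 14, 19, 26, 32, 37, 38]
sum = 175

175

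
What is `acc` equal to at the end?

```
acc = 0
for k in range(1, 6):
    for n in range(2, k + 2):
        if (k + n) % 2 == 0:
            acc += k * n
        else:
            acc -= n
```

46

k=1,n=2: odd sum, acc = 0-2 = -2
k=2,n=2: even sum, acc = (-2)+4 = 2
k=2,n=3: odd sum, acc = 2-3 = -1
k=3,n=2: odd sum, acc = (-1)-2 = -3
k=3,n=3: even sum, acc = (-3)+9 = 6
k=3,n=4: odd sum, acc = 6-4 = 2
k=4,n=2: even sum, acc = 2+8 = 10
k=4,n=3: odd sum, acc = 10-3 = 7
k=4,n=4: even sum, acc = 7+16 = 23
k=4,n=5: odd sum, acc = 23-5 = 18
k=5,n=2: odd sum, acc = 18-2 = 16
k=5,n=3: even sum, acc = 16+15 = 31
k=5,n=4: odd sum, acc = 31-4 = 27
k=5,n=5: even sum, acc = 27+25 = 52
k=5,n=6: odd sum, acc = 52-6 = 46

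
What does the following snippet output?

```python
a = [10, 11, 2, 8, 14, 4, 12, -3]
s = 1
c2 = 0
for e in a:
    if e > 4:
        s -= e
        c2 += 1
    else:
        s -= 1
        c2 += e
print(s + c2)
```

e=10: >4, s = 1-10 = -9; c2=1
e=11: >4, s = (-9)-11 = -20; c2=2
e=2: not >4, s = (-20)-1 = -21; c2=4
e=8: >4, s = (-21)-8 = -29; c2=5
e=14: >4, s = (-29)-14 = -43; c2=6
e=4: not >4, s = (-43)-1 = -44; c2=10
e=12: >4, s = (-44)-12 = -56; c2=11
e=-3: not >4, s = (-56)-1 = -57; c2=8
s+c2 = (-57)+8 = -49

-49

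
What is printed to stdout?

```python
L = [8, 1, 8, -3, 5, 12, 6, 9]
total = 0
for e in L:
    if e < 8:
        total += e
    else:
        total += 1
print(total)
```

e=8: not <8, total = 0+1 = 1
e=1: <8, total = 1+1 = 2
e=8: not <8, total = 2+1 = 3
e=-3: <8, total = 3+(-3) = 0
e=5: <8, total = 0+5 = 5
e=12: not <8, total = 5+1 = 6
e=6: <8, total = 6+6 = 12
e=9: not <8, total = 12+1 = 13

13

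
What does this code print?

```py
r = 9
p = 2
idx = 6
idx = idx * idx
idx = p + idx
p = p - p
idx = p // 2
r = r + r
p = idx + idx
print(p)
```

0

idx = 6*6 = 36
idx = 2+36 = 38
p = 2-2 = 0
idx = 0//2 = 0
r = 9+9 = 18
p = 0+0 = 0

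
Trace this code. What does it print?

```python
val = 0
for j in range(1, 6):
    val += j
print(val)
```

15

j=1: val = 0+1 = 1
j=2: val = 1+2 = 3
j=3: val = 3+3 = 6
j=4: val = 6+4 = 10
j=5: val = 10+5 = 15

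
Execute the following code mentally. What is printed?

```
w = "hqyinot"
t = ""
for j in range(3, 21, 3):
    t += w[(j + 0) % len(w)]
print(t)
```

j=3: add w[3]='i' → 'i'
j=6: add w[6]='t' → 'it'
j=9: add w[2]='y' → 'ity'
j=12: add w[5]='o' → 'ityo'
j=15: add w[1]='q' → 'ityoq'
j=18: add w[4]='n' → 'ityoqn'

ityoqn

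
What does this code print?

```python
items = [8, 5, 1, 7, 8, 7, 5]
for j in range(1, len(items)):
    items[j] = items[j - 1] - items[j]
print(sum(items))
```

j=1: items[1] = 8-5 = 3 → [8, 3, 1, 7, 8, 7, 5]
j=2: items[2] = 3-1 = 2 → [8, 3, 2, 7, 8, 7, 5]
j=3: items[3] = 2-7 = -5 → [8, 3, 2, -5, 8, 7, 5]
j=4: items[4] = (-5)-8 = -13 → [8, 3, 2, -5, -13, 7, 5]
j=5: items[5] = (-13)-7 = -20 → [8, 3, 2, -5, -13, -20, 5]
j=6: items[6] = (-20)-5 = -25 → [8, 3, 2, -5, -13, -20, -25]
sum = -50

-50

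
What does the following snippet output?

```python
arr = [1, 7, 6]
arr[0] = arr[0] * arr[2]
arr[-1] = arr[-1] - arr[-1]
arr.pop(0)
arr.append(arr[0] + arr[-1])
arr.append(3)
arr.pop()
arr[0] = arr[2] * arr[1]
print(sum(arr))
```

arr[0] = arr[0]*arr[2] = 1*6 = 6 → [6, 7, 6]
arr[-1] = arr[-1]-arr[-1] = 6-6 = 0 → [6, 7, 0]
pop(0) removes 6 → [7, 0]
append arr[0]+arr[-1] = 7+0 = 7 → [7, 0, 7]
append 3 → [7, 0, 7, 3]
pop() removes 3 → [7, 0, 7]
arr[0] = arr[2]*arr[1] = 7*0 = 0 → [0, 0, 7]
sum = 7

7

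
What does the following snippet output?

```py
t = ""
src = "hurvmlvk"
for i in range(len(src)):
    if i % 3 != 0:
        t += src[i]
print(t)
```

i=0: skip
i=1: add 'u' → 'u'
i=2: add 'r' → 'ur'
i=3: skip
i=4: add 'm' → 'urm'
i=5: add 'l' → 'urml'
i=6: skip
i=7: add 'k' → 'urmlk'

urmlk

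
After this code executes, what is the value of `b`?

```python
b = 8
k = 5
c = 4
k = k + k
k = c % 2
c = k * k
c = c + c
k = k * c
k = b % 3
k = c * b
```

k = 5+5 = 10
k = 4%2 = 0
c = 0*0 = 0
c = 0+0 = 0
k = 0*0 = 0
k = 8%3 = 2
k = 0*8 = 0

8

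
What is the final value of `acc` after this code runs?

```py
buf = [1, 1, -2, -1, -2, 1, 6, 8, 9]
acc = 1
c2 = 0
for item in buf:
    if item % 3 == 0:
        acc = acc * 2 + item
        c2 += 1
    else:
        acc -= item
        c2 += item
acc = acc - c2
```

item=1: not %3==0, acc = 1-1 = 0; c2=1
item=1: not %3==0, acc = 0-1 = -1; c2=2
item=-2: not %3==0, acc = (-1)-(-2) = 1; c2=0
item=-1: not %3==0, acc = 1-(-1) = 2; c2=-1
item=-2: not %3==0, acc = 2-(-2) = 4; c2=-3
item=1: not %3==0, acc = 4-1 = 3; c2=-2
item=6: %3==0, acc = 3*2+6 = 12; c2=-1
item=8: not %3==0, acc = 12-8 = 4; c2=7
item=9: %3==0, acc = 4*2+9 = 17; c2=8
acc-c2 = 17-8 = 9

9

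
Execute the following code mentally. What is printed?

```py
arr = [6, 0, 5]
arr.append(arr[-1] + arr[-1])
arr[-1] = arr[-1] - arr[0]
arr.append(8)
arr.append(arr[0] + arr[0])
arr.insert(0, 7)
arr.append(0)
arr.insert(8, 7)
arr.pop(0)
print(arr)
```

[6, 0, 5, 4, 8, 12, 0, 7]

append arr[-1]+arr[-1] = 5+5 = 10 → [6, 0, 5, 10]
arr[-1] = arr[-1]-arr[0] = 10-6 = 4 → [6, 0, 5, 4]
append 8 → [6, 0, 5, 4, 8]
append arr[0]+arr[0] = 6+6 = 12 → [6, 0, 5, 4, 8, 12]
insert 7 at 0 → [7, 6, 0, 5, 4, 8, 12]
append 0 → [7, 6, 0, 5, 4, 8, 12, 0]
insert 7 at 8 → [7, 6, 0, 5, 4, 8, 12, 0, 7]
pop(0) removes 7 → [6, 0, 5, 4, 8, 12, 0, 7]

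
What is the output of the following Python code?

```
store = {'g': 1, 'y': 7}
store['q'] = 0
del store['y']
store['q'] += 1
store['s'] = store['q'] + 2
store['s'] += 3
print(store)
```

{'g': 1, 'q': 1, 's': 6}

store['q'] = 0 → {'g': 1, 'y': 7, 'q': 0}
del 'y' → {'g': 1, 'q': 0}
store['q'] = 0+1 = 1 → {'g': 1, 'q': 1}
store['s'] = store['q']+2 = 3 → {'g': 1, 'q': 1, 's': 3}
store['s'] = 3+3 = 6 → {'g': 1, 'q': 1, 's': 6}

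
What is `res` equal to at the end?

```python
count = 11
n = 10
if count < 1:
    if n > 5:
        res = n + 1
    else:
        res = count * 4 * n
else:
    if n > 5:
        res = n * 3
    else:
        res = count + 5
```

30

count=11, n=10
count < 1 is False; n > 5 is True
→ res = n * 3 = 30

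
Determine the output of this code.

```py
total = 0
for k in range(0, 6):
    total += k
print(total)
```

15

k=0: total = 0+0 = 0
k=1: total = 0+1 = 1
k=2: total = 1+2 = 3
k=3: total = 3+3 = 6
k=4: total = 6+4 = 10
k=5: total = 10+5 = 15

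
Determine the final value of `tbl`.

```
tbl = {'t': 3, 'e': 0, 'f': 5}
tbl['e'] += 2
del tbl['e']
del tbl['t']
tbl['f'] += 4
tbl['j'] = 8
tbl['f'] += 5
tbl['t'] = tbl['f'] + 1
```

tbl['e'] = 0+2 = 2 → {'t': 3, 'e': 2, 'f': 5}
del 'e' → {'t': 3, 'f': 5}
del 't' → {'f': 5}
tbl['f'] = 5+4 = 9 → {'f': 9}
tbl['j'] = 8 → {'f': 9, 'j': 8}
tbl['f'] = 9+5 = 14 → {'f': 14, 'j': 8}
tbl['t'] = tbl['f']+1 = 15 → {'f': 14, 'j': 8, 't': 15}

{'f': 14, 'j': 8, 't': 15}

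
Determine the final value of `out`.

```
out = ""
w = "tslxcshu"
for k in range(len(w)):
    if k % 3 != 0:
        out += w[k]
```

k=0: skip
k=1: add 's' → 's'
k=2: add 'l' → 'sl'
k=3: skip
k=4: add 'c' → 'slc'
k=5: add 's' → 'slcs'
k=6: skip
k=7: add 'u' → 'slcsu'

'slcsu'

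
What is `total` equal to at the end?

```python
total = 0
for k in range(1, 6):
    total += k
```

k=1: total = 0+1 = 1
k=2: total = 1+2 = 3
k=3: total = 3+3 = 6
k=4: total = 6+4 = 10
k=5: total = 10+5 = 15

15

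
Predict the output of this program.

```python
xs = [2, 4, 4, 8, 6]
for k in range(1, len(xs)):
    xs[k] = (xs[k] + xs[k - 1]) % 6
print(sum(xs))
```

6

k=1: xs[1] = (4+2)%6 = 0 → [2, 0, 4, 8, 6]
k=2: xs[2] = (4+0)%6 = 4 → [2, 0, 4, 8, 6]
k=3: xs[3] = (8+4)%6 = 0 → [2, 0, 4, 0, 6]
k=4: xs[4] = (6+0)%6 = 0 → [2, 0, 4, 0, 0]
sum = 6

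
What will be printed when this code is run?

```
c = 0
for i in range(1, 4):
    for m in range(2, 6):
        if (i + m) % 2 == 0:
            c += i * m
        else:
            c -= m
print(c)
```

24

i=1,m=2: odd sum, c = 0-2 = -2
i=1,m=3: even sum, c = (-2)+3 = 1
i=1,m=4: odd sum, c = 1-4 = -3
i=1,m=5: even sum, c = (-3)+5 = 2
i=2,m=2: even sum, c = 2+4 = 6
i=2,m=3: odd sum, c = 6-3 = 3
i=2,m=4: even sum, c = 3+8 = 11
i=2,m=5: odd sum, c = 11-5 = 6
i=3,m=2: odd sum, c = 6-2 = 4
i=3,m=3: even sum, c = 4+9 = 13
i=3,m=4: odd sum, c = 13-4 = 9
i=3,m=5: even sum, c = 9+15 = 24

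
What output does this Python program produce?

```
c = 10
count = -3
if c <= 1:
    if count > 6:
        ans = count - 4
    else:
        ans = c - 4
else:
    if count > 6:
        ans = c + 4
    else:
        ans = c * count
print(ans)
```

c=10, count=-3
c <= 1 is False; count > 6 is False
→ ans = c * count = -30

-30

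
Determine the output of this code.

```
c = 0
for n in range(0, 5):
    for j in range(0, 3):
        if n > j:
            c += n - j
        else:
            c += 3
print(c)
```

n=0,j=0: not 0>0, c = 0+3 = 3
n=0,j=1: not 0>1, c = 3+3 = 6
n=0,j=2: not 0>2, c = 6+3 = 9
n=1,j=0: 1>0, c = 9+1 = 10
n=1,j=1: not 1>1, c = 10+3 = 13
n=1,j=2: not 1>2, c = 13+3 = 16
n=2,j=0: 2>0, c = 16+2 = 18
n=2,j=1: 2>1, c = 18+1 = 19
n=2,j=2: not 2>2, c = 19+3 = 22
n=3,j=0: 3>0, c = 22+3 = 25
n=3,j=1: 3>1, c = 25+2 = 27
n=3,j=2: 3>2, c = 27+1 = 28
n=4,j=0: 4>0, c = 28+4 = 32
n=4,j=1: 4>1, c = 32+3 = 35
n=4,j=2: 4>2, c = 35+2 = 37

37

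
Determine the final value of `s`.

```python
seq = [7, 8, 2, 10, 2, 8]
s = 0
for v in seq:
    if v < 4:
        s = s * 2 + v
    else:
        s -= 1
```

v=7: not <4, s = 0-1 = -1
v=8: not <4, s = (-1)-1 = -2
v=2: <4, s = (-2)*2+2 = -2
v=10: not <4, s = (-2)-1 = -3
v=2: <4, s = (-3)*2+2 = -4
v=8: not <4, s = (-4)-1 = -5

-5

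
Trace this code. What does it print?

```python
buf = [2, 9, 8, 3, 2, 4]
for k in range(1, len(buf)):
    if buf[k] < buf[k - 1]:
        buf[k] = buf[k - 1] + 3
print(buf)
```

k=1: 9>=2, unchanged → [2, 9, 8, 3, 2, 4]
k=2: 8<9, buf[2] = 9+3 = 12 → [2, 9, 12, 3, 2, 4]
k=3: 3<12, buf[3] = 12+3 = 15 → [2, 9, 12, 15, 2, 4]
k=4: 2<15, buf[4] = 15+3 = 18 → [2, 9, 12, 15, 18, 4]
k=5: 4<18, buf[5] = 18+3 = 21 → [2, 9, 12, 15, 18, 21]

[2, 9, 12, 15, 18, 21]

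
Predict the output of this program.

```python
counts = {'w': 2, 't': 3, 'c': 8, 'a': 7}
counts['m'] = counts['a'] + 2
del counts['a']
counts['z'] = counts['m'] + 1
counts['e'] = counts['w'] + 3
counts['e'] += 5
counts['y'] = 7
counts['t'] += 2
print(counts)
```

{'w': 2, 't': 5, 'c': 8, 'm': 9, 'z': 10, 'e': 10, 'y': 7}

counts['m'] = counts['a']+2 = 9 → {'w': 2, 't': 3, 'c': 8, 'a': 7, 'm': 9}
del 'a' → {'w': 2, 't': 3, 'c': 8, 'm': 9}
counts['z'] = counts['m']+1 = 10 → {'w': 2, 't': 3, 'c': 8, 'm': 9, 'z': 10}
counts['e'] = counts['w']+3 = 5 → {'w': 2, 't': 3, 'c': 8, 'm': 9, 'z': 10, 'e': 5}
counts['e'] = 5+5 = 10 → {'w': 2, 't': 3, 'c': 8, 'm': 9, 'z': 10, 'e': 10}
counts['y'] = 7 → {'w': 2, 't': 3, 'c': 8, 'm': 9, 'z': 10, 'e': 10, 'y': 7}
counts['t'] = 3+2 = 5 → {'w': 2, 't': 5, 'c': 8, 'm': 9, 'z': 10, 'e': 10, 'y': 7}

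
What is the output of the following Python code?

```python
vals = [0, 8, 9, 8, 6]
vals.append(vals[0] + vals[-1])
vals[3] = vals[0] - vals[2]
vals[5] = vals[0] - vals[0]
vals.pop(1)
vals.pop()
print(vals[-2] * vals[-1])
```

-54

append vals[0]+vals[-1] = 0+6 = 6 → [0, 8, 9, 8, 6, 6]
vals[3] = vals[0]-vals[2] = 0-9 = -9 → [0, 8, 9, -9, 6, 6]
vals[5] = vals[0]-vals[0] = 0-0 = 0 → [0, 8, 9, -9, 6, 0]
pop(1) removes 8 → [0, 9, -9, 6, 0]
pop() removes 0 → [0, 9, -9, 6]
vals[-2]*vals[-1] = (-9)*6 = -54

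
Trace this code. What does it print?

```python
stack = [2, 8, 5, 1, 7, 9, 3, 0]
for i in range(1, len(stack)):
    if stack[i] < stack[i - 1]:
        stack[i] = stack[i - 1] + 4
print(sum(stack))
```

142

i=1: 8>=2, unchanged → [2, 8, 5, 1, 7, 9, 3, 0]
i=2: 5<8, stack[2] = 8+4 = 12 → [2, 8, 12, 1, 7, 9, 3, 0]
i=3: 1<12, stack[3] = 12+4 = 16 → [2, 8, 12, 16, 7, 9, 3, 0]
i=4: 7<16, stack[4] = 16+4 = 20 → [2, 8, 12, 16, 20, 9, 3, 0]
i=5: 9<20, stack[5] = 20+4 = 24 → [2, 8, 12, 16, 20, 24, 3, 0]
i=6: 3<24, stack[6] = 24+4 = 28 → [2, 8, 12, 16, 20, 24, 28, 0]
i=7: 0<28, stack[7] = 28+4 = 32 → [2, 8, 12, 16, 20, 24, 28, 32]
sum = 142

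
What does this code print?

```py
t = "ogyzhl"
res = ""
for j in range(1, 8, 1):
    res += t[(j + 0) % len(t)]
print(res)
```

gyzhlog

j=1: add t[1]='g' → 'g'
j=2: add t[2]='y' → 'gy'
j=3: add t[3]='z' → 'gyz'
j=4: add t[4]='h' → 'gyzh'
j=5: add t[5]='l' → 'gyzhl'
j=6: add t[0]='o' → 'gyzhlo'
j=7: add t[1]='g' → 'gyzhlog'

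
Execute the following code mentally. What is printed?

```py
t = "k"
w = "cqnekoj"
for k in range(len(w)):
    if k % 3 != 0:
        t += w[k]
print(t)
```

k=0: skip
k=1: add 'q' → 'kq'
k=2: add 'n' → 'kqn'
k=3: skip
k=4: add 'k' → 'kqnk'
k=5: add 'o' → 'kqnko'
k=6: skip

kqnko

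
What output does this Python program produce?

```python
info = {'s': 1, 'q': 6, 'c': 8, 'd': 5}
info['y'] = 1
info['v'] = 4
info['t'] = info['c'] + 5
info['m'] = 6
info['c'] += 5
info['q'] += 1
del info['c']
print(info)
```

{'s': 1, 'q': 7, 'd': 5, 'y': 1, 'v': 4, 't': 13, 'm': 6}

info['y'] = 1 → {'s': 1, 'q': 6, 'c': 8, 'd': 5, 'y': 1}
info['v'] = 4 → {'s': 1, 'q': 6, 'c': 8, 'd': 5, 'y': 1, 'v': 4}
info['t'] = info['c']+5 = 13 → {'s': 1, 'q': 6, 'c': 8, 'd': 5, 'y': 1, 'v': 4, 't': 13}
info['m'] = 6 → {'s': 1, 'q': 6, 'c': 8, 'd': 5, 'y': 1, 'v': 4, 't': 13, 'm': 6}
info['c'] = 8+5 = 13 → {'s': 1, 'q': 6, 'c': 13, 'd': 5, 'y': 1, 'v': 4, 't': 13, 'm': 6}
info['q'] = 6+1 = 7 → {'s': 1, 'q': 7, 'c': 13, 'd': 5, 'y': 1, 'v': 4, 't': 13, 'm': 6}
del 'c' → {'s': 1, 'q': 7, 'd': 5, 'y': 1, 'v': 4, 't': 13, 'm': 6}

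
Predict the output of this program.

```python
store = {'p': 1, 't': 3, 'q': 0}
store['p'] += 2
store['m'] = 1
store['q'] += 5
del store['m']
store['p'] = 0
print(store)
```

{'p': 0, 't': 3, 'q': 5}

store['p'] = 1+2 = 3 → {'p': 3, 't': 3, 'q': 0}
store['m'] = 1 → {'p': 3, 't': 3, 'q': 0, 'm': 1}
store['q'] = 0+5 = 5 → {'p': 3, 't': 3, 'q': 5, 'm': 1}
del 'm' → {'p': 3, 't': 3, 'q': 5}
store['p'] = 0 → {'p': 0, 't': 3, 'q': 5}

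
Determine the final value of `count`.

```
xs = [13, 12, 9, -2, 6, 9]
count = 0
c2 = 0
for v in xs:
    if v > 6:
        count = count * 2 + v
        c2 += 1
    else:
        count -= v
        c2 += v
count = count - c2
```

163

v=13: >6, count = 0*2+13 = 13; c2=1
v=12: >6, count = 13*2+12 = 38; c2=2
v=9: >6, count = 38*2+9 = 85; c2=3
v=-2: not >6, count = 85-(-2) = 87; c2=1
v=6: not >6, count = 87-6 = 81; c2=7
v=9: >6, count = 81*2+9 = 171; c2=8
count-c2 = 171-8 = 163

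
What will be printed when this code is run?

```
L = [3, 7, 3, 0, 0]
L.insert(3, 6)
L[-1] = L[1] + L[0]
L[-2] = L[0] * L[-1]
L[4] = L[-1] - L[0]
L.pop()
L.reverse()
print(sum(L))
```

26

insert 6 at 3 → [3, 7, 3, 6, 0, 0]
L[-1] = L[1]+L[0] = 7+3 = 10 → [3, 7, 3, 6, 0, 10]
L[-2] = L[0]*L[-1] = 3*10 = 30 → [3, 7, 3, 6, 30, 10]
L[4] = L[-1]-L[0] = 10-3 = 7 → [3, 7, 3, 6, 7, 10]
pop() removes 10 → [3, 7, 3, 6, 7]
reverse → [7, 6, 3, 7, 3]
sum = 26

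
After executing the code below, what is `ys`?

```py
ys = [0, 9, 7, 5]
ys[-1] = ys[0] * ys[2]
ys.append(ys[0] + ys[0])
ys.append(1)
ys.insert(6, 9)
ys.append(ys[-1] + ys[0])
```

ys[-1] = ys[0]*ys[2] = 0*7 = 0 → [0, 9, 7, 0]
append ys[0]+ys[0] = 0+0 = 0 → [0, 9, 7, 0, 0]
append 1 → [0, 9, 7, 0, 0, 1]
insert 9 at 6 → [0, 9, 7, 0, 0, 1, 9]
append ys[-1]+ys[0] = 9+0 = 9 → [0, 9, 7, 0, 0, 1, 9, 9]

[0, 9, 7, 0, 0, 1, 9, 9]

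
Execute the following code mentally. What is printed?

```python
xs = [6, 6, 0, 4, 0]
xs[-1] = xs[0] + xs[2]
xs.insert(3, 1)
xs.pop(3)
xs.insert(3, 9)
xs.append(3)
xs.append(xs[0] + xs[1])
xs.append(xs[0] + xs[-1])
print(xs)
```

xs[-1] = xs[0]+xs[2] = 6+0 = 6 → [6, 6, 0, 4, 6]
insert 1 at 3 → [6, 6, 0, 1, 4, 6]
pop(3) removes 1 → [6, 6, 0, 4, 6]
insert 9 at 3 → [6, 6, 0, 9, 4, 6]
append 3 → [6, 6, 0, 9, 4, 6, 3]
append xs[0]+xs[1] = 6+6 = 12 → [6, 6, 0, 9, 4, 6, 3, 12]
append xs[0]+xs[-1] = 6+12 = 18 → [6, 6, 0, 9, 4, 6, 3, 12, 18]

[6, 6, 0, 9, 4, 6, 3, 12, 18]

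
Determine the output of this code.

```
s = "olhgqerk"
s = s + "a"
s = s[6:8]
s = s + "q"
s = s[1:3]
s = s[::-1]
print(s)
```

+ 'a' → 'olhgqerka'
slice [6:8] → 'rk'
+ 'q' → 'rkq'
slice [1:3] → 'kq'
reverse → 'qk'

qk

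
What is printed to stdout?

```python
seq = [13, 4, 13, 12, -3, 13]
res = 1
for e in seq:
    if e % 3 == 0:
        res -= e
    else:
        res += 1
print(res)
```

-4

e=13: not %3==0, res = 1+1 = 2
e=4: not %3==0, res = 2+1 = 3
e=13: not %3==0, res = 3+1 = 4
e=12: %3==0, res = 4-12 = -8
e=-3: %3==0, res = (-8)-(-3) = -5
e=13: not %3==0, res = (-5)+1 = -4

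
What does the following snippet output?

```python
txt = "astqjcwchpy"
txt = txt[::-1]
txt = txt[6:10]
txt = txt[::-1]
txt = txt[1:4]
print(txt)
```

tqj

reverse → 'yphcwcjqtsa'
slice [6:10] → 'jqts'
reverse → 'stqj'
slice [1:4] → 'tqj'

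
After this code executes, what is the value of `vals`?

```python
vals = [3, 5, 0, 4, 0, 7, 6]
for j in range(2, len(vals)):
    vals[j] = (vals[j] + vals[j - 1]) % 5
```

j=2: vals[2] = (0+5)%5 = 0 → [3, 5, 0, 4, 0, 7, 6]
j=3: vals[3] = (4+0)%5 = 4 → [3, 5, 0, 4, 0, 7, 6]
j=4: vals[4] = (0+4)%5 = 4 → [3, 5, 0, 4, 4, 7, 6]
j=5: vals[5] = (7+4)%5 = 1 → [3, 5, 0, 4, 4, 1, 6]
j=6: vals[6] = (6+1)%5 = 2 → [3, 5, 0, 4, 4, 1, 2]

[3, 5, 0, 4, 4, 1, 2]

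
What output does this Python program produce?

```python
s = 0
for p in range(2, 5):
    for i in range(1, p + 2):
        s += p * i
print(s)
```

p=2,i=1: s = 0+2 = 2
p=2,i=2: s = 2+4 = 6
p=2,i=3: s = 6+6 = 12
p=3,i=1: s = 12+3 = 15
p=3,i=2: s = 15+6 = 21
p=3,i=3: s = 21+9 = 30
p=3,i=4: s = 30+12 = 42
p=4,i=1: s = 42+4 = 46
p=4,i=2: s = 46+8 = 54
p=4,i=3: s = 54+12 = 66
p=4,i=4: s = 66+16 = 82
p=4,i=5: s = 82+20 = 102

102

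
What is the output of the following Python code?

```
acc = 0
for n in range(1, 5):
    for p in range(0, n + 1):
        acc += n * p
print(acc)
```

65

n=1,p=0: acc = 0+0 = 0
n=1,p=1: acc = 0+1 = 1
n=2,p=0: acc = 1+0 = 1
n=2,p=1: acc = 1+2 = 3
n=2,p=2: acc = 3+4 = 7
n=3,p=0: acc = 7+0 = 7
n=3,p=1: acc = 7+3 = 10
n=3,p=2: acc = 10+6 = 16
n=3,p=3: acc = 16+9 = 25
n=4,p=0: acc = 25+0 = 25
n=4,p=1: acc = 25+4 = 29
n=4,p=2: acc = 29+8 = 37
n=4,p=3: acc = 37+12 = 49
n=4,p=4: acc = 49+16 = 65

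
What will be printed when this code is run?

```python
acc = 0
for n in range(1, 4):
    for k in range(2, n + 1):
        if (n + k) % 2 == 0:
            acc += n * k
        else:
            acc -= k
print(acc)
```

11

n=2,k=2: even sum, acc = 0+4 = 4
n=3,k=2: odd sum, acc = 4-2 = 2
n=3,k=3: even sum, acc = 2+9 = 11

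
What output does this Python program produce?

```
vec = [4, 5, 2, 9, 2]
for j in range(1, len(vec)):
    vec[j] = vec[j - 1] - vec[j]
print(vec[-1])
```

-14

j=1: vec[1] = 4-5 = -1 → [4, -1, 2, 9, 2]
j=2: vec[2] = (-1)-2 = -3 → [4, -1, -3, 9, 2]
j=3: vec[3] = (-3)-9 = -12 → [4, -1, -3, -12, 2]
j=4: vec[4] = (-12)-2 = -14 → [4, -1, -3, -12, -14]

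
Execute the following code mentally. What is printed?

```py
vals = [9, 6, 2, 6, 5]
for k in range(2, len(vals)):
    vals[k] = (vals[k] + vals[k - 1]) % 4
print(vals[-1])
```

k=2: vals[2] = (2+6)%4 = 0 → [9, 6, 0, 6, 5]
k=3: vals[3] = (6+0)%4 = 2 → [9, 6, 0, 2, 5]
k=4: vals[4] = (5+2)%4 = 3 → [9, 6, 0, 2, 3]

3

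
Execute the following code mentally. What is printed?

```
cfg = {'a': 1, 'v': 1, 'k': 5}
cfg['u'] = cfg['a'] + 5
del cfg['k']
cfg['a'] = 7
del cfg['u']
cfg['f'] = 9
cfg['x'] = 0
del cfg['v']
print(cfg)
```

{'a': 7, 'f': 9, 'x': 0}

cfg['u'] = cfg['a']+5 = 6 → {'a': 1, 'v': 1, 'k': 5, 'u': 6}
del 'k' → {'a': 1, 'v': 1, 'u': 6}
cfg['a'] = 7 → {'a': 7, 'v': 1, 'u': 6}
del 'u' → {'a': 7, 'v': 1}
cfg['f'] = 9 → {'a': 7, 'v': 1, 'f': 9}
cfg['x'] = 0 → {'a': 7, 'v': 1, 'f': 9, 'x': 0}
del 'v' → {'a': 7, 'f': 9, 'x': 0}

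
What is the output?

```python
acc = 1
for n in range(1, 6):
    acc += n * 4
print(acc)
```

61

n=1: acc = 1+1*4 = 5
n=2: acc = 5+2*4 = 13
n=3: acc = 13+3*4 = 25
n=4: acc = 25+4*4 = 41
n=5: acc = 41+5*4 = 61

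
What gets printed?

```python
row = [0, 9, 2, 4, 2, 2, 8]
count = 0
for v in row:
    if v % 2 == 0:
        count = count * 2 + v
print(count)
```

84

v=0: even, count = 0*2+0 = 0
v=9: not even
v=2: even, count = 0*2+2 = 2
v=4: even, count = 2*2+4 = 8
v=2: even, count = 8*2+2 = 18
v=2: even, count = 18*2+2 = 38
v=8: even, count = 38*2+8 = 84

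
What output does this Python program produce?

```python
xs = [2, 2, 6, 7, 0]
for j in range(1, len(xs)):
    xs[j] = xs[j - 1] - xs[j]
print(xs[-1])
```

-13

j=1: xs[1] = 2-2 = 0 → [2, 0, 6, 7, 0]
j=2: xs[2] = 0-6 = -6 → [2, 0, -6, 7, 0]
j=3: xs[3] = (-6)-7 = -13 → [2, 0, -6, -13, 0]
j=4: xs[4] = (-13)-0 = -13 → [2, 0, -6, -13, -13]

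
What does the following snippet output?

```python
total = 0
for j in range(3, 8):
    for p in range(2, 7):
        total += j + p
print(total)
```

j=3,p=2: total = 0+5 = 5
j=3,p=3: total = 5+6 = 11
j=3,p=4: total = 11+7 = 18
j=3,p=5: total = 18+8 = 26
j=3,p=6: total = 26+9 = 35
j=4,p=2: total = 35+6 = 41
j=4,p=3: total = 41+7 = 48
j=4,p=4: total = 48+8 = 56
j=4,p=5: total = 56+9 = 65
j=4,p=6: total = 65+10 = 75
j=5,p=2: total = 75+7 = 82
j=5,p=3: total = 82+8 = 90
j=5,p=4: total = 90+9 = 99
j=5,p=5: total = 99+10 = 109
j=5,p=6: total = 109+11 = 120
j=6,p=2: total = 120+8 = 128
j=6,p=3: total = 128+9 = 137
j=6,p=4: total = 137+10 = 147
j=6,p=5: total = 147+11 = 158
j=6,p=6: total = 158+12 = 170
j=7,p=2: total = 170+9 = 179
j=7,p=3: total = 179+10 = 189
j=7,p=4: total = 189+11 = 200
j=7,p=5: total = 200+12 = 212
j=7,p=6: total = 212+13 = 225

225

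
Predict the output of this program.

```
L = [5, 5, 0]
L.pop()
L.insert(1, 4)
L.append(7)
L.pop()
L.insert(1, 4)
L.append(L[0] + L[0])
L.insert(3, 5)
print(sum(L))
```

pop() removes 0 → [5, 5]
insert 4 at 1 → [5, 4, 5]
append 7 → [5, 4, 5, 7]
pop() removes 7 → [5, 4, 5]
insert 4 at 1 → [5, 4, 4, 5]
append L[0]+L[0] = 5+5 = 10 → [5, 4, 4, 5, 10]
insert 5 at 3 → [5, 4, 4, 5, 5, 10]
sum = 33

33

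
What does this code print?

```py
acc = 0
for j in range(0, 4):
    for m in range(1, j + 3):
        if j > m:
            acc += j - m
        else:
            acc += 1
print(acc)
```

j=0,m=1: not 0>1, acc = 0+1 = 1
j=0,m=2: not 0>2, acc = 1+1 = 2
j=1,m=1: not 1>1, acc = 2+1 = 3
j=1,m=2: not 1>2, acc = 3+1 = 4
j=1,m=3: not 1>3, acc = 4+1 = 5
j=2,m=1: 2>1, acc = 5+1 = 6
j=2,m=2: not 2>2, acc = 6+1 = 7
j=2,m=3: not 2>3, acc = 7+1 = 8
j=2,m=4: not 2>4, acc = 8+1 = 9
j=3,m=1: 3>1, acc = 9+2 = 11
j=3,m=2: 3>2, acc = 11+1 = 12
j=3,m=3: not 3>3, acc = 12+1 = 13
j=3,m=4: not 3>4, acc = 13+1 = 14
j=3,m=5: not 3>5, acc = 14+1 = 15

15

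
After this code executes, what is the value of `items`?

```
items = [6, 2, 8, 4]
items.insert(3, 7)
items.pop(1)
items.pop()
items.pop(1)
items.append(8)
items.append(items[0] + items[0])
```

[6, 7, 8, 12]

insert 7 at 3 → [6, 2, 8, 7, 4]
pop(1) removes 2 → [6, 8, 7, 4]
pop() removes 4 → [6, 8, 7]
pop(1) removes 8 → [6, 7]
append 8 → [6, 7, 8]
append items[0]+items[0] = 6+6 = 12 → [6, 7, 8, 12]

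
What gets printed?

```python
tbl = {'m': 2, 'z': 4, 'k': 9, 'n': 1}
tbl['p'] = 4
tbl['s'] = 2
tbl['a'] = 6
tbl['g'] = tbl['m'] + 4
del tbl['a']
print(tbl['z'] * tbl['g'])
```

24

tbl['p'] = 4 → {'m': 2, 'z': 4, 'k': 9, 'n': 1, 'p': 4}
tbl['s'] = 2 → {'m': 2, 'z': 4, 'k': 9, 'n': 1, 'p': 4, 's': 2}
tbl['a'] = 6 → {'m': 2, 'z': 4, 'k': 9, 'n': 1, 'p': 4, 's': 2, 'a': 6}
tbl['g'] = tbl['m']+4 = 6 → {'m': 2, 'z': 4, 'k': 9, 'n': 1, 'p': 4, 's': 2, 'a': 6, 'g': 6}
del 'a' → {'m': 2, 'z': 4, 'k': 9, 'n': 1, 'p': 4, 's': 2, 'g': 6}
tbl['z']*tbl['g'] = 4*6 = 24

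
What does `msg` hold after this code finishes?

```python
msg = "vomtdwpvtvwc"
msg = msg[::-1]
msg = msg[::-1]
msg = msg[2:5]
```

reverse → 'cwvtvpwdtmov'
reverse → 'vomtdwpvtvwc'
slice [2:5] → 'mtd'

'mtd'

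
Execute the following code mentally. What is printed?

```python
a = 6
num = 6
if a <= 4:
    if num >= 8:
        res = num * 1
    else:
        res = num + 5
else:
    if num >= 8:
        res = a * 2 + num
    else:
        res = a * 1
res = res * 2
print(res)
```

12

a=6, num=6
a <= 4 is False; num >= 8 is False
→ res = a * 1 = 6
res = 6*2 = 12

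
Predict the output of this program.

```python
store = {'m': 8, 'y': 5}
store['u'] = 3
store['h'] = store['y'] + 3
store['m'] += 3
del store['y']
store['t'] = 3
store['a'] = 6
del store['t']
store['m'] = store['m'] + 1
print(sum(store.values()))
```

store['u'] = 3 → {'m': 8, 'y': 5, 'u': 3}
store['h'] = store['y']+3 = 8 → {'m': 8, 'y': 5, 'u': 3, 'h': 8}
store['m'] = 8+3 = 11 → {'m': 11, 'y': 5, 'u': 3, 'h': 8}
del 'y' → {'m': 11, 'u': 3, 'h': 8}
store['t'] = 3 → {'m': 11, 'u': 3, 'h': 8, 't': 3}
store['a'] = 6 → {'m': 11, 'u': 3, 'h': 8, 't': 3, 'a': 6}
del 't' → {'m': 11, 'u': 3, 'h': 8, 'a': 6}
store['m'] = store['m']+1 = 12 → {'m': 12, 'u': 3, 'h': 8, 'a': 6}
sum of values = 29

29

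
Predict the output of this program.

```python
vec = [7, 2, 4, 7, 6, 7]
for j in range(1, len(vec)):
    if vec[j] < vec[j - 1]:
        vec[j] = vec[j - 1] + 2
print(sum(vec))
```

72

j=1: 2<7, vec[1] = 7+2 = 9 → [7, 9, 4, 7, 6, 7]
j=2: 4<9, vec[2] = 9+2 = 11 → [7, 9, 11, 7, 6, 7]
j=3: 7<11, vec[3] = 11+2 = 13 → [7, 9, 11, 13, 6, 7]
j=4: 6<13, vec[4] = 13+2 = 15 → [7, 9, 11, 13, 15, 7]
j=5: 7<15, vec[5] = 15+2 = 17 → [7, 9, 11, 13, 15, 17]
sum = 72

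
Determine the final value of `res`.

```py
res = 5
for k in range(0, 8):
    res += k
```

33

k=0: res = 5+0 = 5
k=1: res = 5+1 = 6
k=2: res = 6+2 = 8
k=3: res = 8+3 = 11
k=4: res = 11+4 = 15
k=5: res = 15+5 = 20
k=6: res = 20+6 = 26
k=7: res = 26+7 = 33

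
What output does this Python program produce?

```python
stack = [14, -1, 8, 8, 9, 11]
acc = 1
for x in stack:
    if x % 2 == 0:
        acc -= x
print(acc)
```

-29

x=14: even, acc = 1-14 = -13
x=-1: not even
x=8: even, acc = (-13)-8 = -21
x=8: even, acc = (-21)-8 = -29
x=9: not even
x=11: not even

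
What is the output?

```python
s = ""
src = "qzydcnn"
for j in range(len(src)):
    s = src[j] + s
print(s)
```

j=0: prepend 'q' → 'q'
j=1: prepend 'z' → 'zq'
j=2: prepend 'y' → 'yzq'
j=3: prepend 'd' → 'dyzq'
j=4: prepend 'c' → 'cdyzq'
j=5: prepend 'n' → 'ncdyzq'
j=6: prepend 'n' → 'nncdyzq'

nncdyzq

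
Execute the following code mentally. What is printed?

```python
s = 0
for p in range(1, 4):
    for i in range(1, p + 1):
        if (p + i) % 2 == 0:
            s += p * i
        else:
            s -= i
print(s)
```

14

p=1,i=1: even sum, s = 0+1 = 1
p=2,i=1: odd sum, s = 1-1 = 0
p=2,i=2: even sum, s = 0+4 = 4
p=3,i=1: even sum, s = 4+3 = 7
p=3,i=2: odd sum, s = 7-2 = 5
p=3,i=3: even sum, s = 5+9 = 14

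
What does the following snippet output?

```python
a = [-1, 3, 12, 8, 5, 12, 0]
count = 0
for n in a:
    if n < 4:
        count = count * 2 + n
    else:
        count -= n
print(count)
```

n=-1: <4, count = 0*2+(-1) = -1
n=3: <4, count = (-1)*2+3 = 1
n=12: not <4, count = 1-12 = -11
n=8: not <4, count = (-11)-8 = -19
n=5: not <4, count = (-19)-5 = -24
n=12: not <4, count = (-24)-12 = -36
n=0: <4, count = (-36)*2+0 = -72

-72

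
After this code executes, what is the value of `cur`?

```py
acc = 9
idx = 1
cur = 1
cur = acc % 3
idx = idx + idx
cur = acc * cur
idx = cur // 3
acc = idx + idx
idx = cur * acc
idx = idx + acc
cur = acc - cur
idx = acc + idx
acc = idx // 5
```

0

cur = 9%3 = 0
idx = 1+1 = 2
cur = 9*0 = 0
idx = 0//3 = 0
acc = 0+0 = 0
idx = 0*0 = 0
idx = 0+0 = 0
cur = 0-0 = 0
idx = 0+0 = 0
acc = 0//5 = 0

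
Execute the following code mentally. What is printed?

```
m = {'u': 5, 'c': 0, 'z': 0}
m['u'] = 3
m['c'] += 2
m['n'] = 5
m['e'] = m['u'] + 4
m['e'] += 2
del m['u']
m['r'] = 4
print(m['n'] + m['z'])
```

5

m['u'] = 3 → {'u': 3, 'c': 0, 'z': 0}
m['c'] = 0+2 = 2 → {'u': 3, 'c': 2, 'z': 0}
m['n'] = 5 → {'u': 3, 'c': 2, 'z': 0, 'n': 5}
m['e'] = m['u']+4 = 7 → {'u': 3, 'c': 2, 'z': 0, 'n': 5, 'e': 7}
m['e'] = 7+2 = 9 → {'u': 3, 'c': 2, 'z': 0, 'n': 5, 'e': 9}
del 'u' → {'c': 2, 'z': 0, 'n': 5, 'e': 9}
m['r'] = 4 → {'c': 2, 'z': 0, 'n': 5, 'e': 9, 'r': 4}
m['n']+m['z'] = 5+0 = 5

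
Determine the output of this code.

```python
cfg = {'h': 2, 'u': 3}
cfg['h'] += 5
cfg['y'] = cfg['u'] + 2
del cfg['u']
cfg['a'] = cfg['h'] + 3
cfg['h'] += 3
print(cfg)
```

{'h': 10, 'y': 5, 'a': 10}

cfg['h'] = 2+5 = 7 → {'h': 7, 'u': 3}
cfg['y'] = cfg['u']+2 = 5 → {'h': 7, 'u': 3, 'y': 5}
del 'u' → {'h': 7, 'y': 5}
cfg['a'] = cfg['h']+3 = 10 → {'h': 7, 'y': 5, 'a': 10}
cfg['h'] = 7+3 = 10 → {'h': 10, 'y': 5, 'a': 10}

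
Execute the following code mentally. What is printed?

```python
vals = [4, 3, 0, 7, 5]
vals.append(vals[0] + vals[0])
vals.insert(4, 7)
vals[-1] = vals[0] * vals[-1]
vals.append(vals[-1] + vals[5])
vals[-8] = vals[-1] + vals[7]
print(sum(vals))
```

append vals[0]+vals[0] = 4+4 = 8 → [4, 3, 0, 7, 5, 8]
insert 7 at 4 → [4, 3, 0, 7, 7, 5, 8]
vals[-1] = vals[0]*vals[-1] = 4*8 = 32 → [4, 3, 0, 7, 7, 5, 32]
append vals[-1]+vals[5] = 32+5 = 37 → [4, 3, 0, 7, 7, 5, 32, 37]
vals[-8] = vals[-1]+vals[7] = 37+37 = 74 → [74, 3, 0, 7, 7, 5, 32, 37]
sum = 165

165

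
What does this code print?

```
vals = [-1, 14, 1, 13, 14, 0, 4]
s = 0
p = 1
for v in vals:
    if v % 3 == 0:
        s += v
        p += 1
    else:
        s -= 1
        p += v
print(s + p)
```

v=-1: not %3==0, s = 0-1 = -1; p=0
v=14: not %3==0, s = (-1)-1 = -2; p=14
v=1: not %3==0, s = (-2)-1 = -3; p=15
v=13: not %3==0, s = (-3)-1 = -4; p=28
v=14: not %3==0, s = (-4)-1 = -5; p=42
v=0: %3==0, s = (-5)+0 = -5; p=43
v=4: not %3==0, s = (-5)-1 = -6; p=47
s+p = (-6)+47 = 41

41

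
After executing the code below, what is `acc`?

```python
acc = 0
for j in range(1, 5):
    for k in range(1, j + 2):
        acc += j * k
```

j=1,k=1: acc = 0+1 = 1
j=1,k=2: acc = 1+2 = 3
j=2,k=1: acc = 3+2 = 5
j=2,k=2: acc = 5+4 = 9
j=2,k=3: acc = 9+6 = 15
j=3,k=1: acc = 15+3 = 18
j=3,k=2: acc = 18+6 = 24
j=3,k=3: acc = 24+9 = 33
j=3,k=4: acc = 33+12 = 45
j=4,k=1: acc = 45+4 = 49
j=4,k=2: acc = 49+8 = 57
j=4,k=3: acc = 57+12 = 69
j=4,k=4: acc = 69+16 = 85
j=4,k=5: acc = 85+20 = 105

105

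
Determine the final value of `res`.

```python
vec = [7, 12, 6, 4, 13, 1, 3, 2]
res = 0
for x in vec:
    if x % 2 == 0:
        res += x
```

24

x=7: not even
x=12: even, res = 0+12 = 12
x=6: even, res = 12+6 = 18
x=4: even, res = 18+4 = 22
x=13: not even
x=1: not even
x=3: not even
x=2: even, res = 22+2 = 24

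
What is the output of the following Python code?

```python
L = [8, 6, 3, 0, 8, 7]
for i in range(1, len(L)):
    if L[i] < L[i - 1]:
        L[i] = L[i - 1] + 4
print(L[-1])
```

28

i=1: 6<8, L[1] = 8+4 = 12 → [8, 12, 3, 0, 8, 7]
i=2: 3<12, L[2] = 12+4 = 16 → [8, 12, 16, 0, 8, 7]
i=3: 0<16, L[3] = 16+4 = 20 → [8, 12, 16, 20, 8, 7]
i=4: 8<20, L[4] = 20+4 = 24 → [8, 12, 16, 20, 24, 7]
i=5: 7<24, L[5] = 24+4 = 28 → [8, 12, 16, 20, 24, 28]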